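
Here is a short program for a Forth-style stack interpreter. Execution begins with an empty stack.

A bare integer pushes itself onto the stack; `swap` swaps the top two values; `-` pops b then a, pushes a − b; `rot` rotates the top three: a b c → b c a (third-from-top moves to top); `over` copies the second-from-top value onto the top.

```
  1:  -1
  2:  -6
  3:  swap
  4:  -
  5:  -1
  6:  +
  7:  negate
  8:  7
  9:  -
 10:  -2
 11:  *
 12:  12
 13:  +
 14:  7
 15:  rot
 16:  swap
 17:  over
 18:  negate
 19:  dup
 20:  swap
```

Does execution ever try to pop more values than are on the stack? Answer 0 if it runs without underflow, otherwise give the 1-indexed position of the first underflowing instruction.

-1     → -1
-6     → -1 -6
swap   → -6 -1
-      → -5
-1     → -5 -1
+      → -6
negate → 6
7      → 6 7
-      → -1
-2     → -1 -2
*      → 2
12     → 2 12
+      → 14
7      → 14 7
rot  — needs 3 operands, stack has 2 → underflow

15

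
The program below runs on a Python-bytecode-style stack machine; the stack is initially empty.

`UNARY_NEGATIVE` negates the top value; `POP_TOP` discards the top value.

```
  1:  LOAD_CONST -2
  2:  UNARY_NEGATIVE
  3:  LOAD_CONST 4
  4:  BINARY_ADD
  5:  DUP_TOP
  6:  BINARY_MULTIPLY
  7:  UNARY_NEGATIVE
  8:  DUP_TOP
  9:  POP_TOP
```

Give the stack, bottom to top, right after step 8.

[-36, -36]

LOAD_CONST -2   → -2
UNARY_NEGATIVE  → 2
LOAD_CONST 4    → 2 4
BINARY_ADD      → 6
DUP_TOP         → 6 6
BINARY_MULTIPLY → 36
UNARY_NEGATIVE  → -36
DUP_TOP         → -36 -36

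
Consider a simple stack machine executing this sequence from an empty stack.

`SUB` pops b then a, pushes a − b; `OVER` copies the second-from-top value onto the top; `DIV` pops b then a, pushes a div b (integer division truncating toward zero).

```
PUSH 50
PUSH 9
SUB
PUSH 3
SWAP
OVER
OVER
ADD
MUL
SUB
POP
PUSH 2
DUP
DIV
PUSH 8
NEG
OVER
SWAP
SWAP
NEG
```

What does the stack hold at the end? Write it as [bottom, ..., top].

PUSH 50 → 50
PUSH 9  → 50 9
SUB     → 41
PUSH 3  → 41 3
SWAP    → 3 41
OVER    → 3 41 3
OVER    → 3 41 3 41
ADD     → 3 41 44
MUL     → 3 1804
SUB     → -1801
POP     → (empty)
PUSH 2  → 2
DUP     → 2 2
DIV     → 1
PUSH 8  → 1 8
NEG     → 1 -8
OVER    → 1 -8 1
SWAP    → 1 1 -8
SWAP    → 1 -8 1
NEG     → 1 -8 -1

[1, -8, -1]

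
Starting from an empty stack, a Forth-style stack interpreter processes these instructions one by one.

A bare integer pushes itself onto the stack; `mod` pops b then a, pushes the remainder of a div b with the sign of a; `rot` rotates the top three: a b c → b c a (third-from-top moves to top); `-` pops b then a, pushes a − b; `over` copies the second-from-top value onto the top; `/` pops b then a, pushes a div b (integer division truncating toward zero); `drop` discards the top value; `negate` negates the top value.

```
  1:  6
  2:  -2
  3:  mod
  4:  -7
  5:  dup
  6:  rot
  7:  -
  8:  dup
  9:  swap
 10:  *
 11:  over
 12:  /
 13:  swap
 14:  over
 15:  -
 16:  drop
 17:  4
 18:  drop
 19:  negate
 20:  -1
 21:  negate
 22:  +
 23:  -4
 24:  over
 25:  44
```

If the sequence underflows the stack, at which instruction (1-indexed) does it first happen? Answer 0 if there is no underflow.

0

6      : [6]
-2     : [6, -2]
mod    : [0]
-7     : [0, -7]
dup    : [0, -7, -7]
rot    : [-7, -7, 0]
-      : [-7, -7]
dup    : [-7, -7, -7]
swap   : [-7, -7, -7]
*      : [-7, 49]
over   : [-7, 49, -7]
/      : [-7, -7]
swap   : [-7, -7]
over   : [-7, -7, -7]
-      : [-7, 0]
drop   : [-7]
4      : [-7, 4]
drop   : [-7]
negate : [7]
-1     : [7, -1]
negate : [7, 1]
+      : [8]
-4     : [8, -4]
over   : [8, -4, 8]
44     : [8, -4, 8, 44]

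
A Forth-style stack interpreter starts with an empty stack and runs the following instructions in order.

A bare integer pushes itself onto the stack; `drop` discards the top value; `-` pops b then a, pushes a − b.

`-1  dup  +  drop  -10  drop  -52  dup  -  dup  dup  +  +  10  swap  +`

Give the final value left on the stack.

-1   → [-1]
dup  → [-1, -1]
+    → [-2]
drop → []
-10  → [-10]
drop → []
-52  → [-52]
dup  → [-52, -52]
-    → [0]
dup  → [0, 0]
dup  → [0, 0, 0]
+    → [0, 0]
+    → [0]
10   → [0, 10]
swap → [10, 0]
+    → [10]

10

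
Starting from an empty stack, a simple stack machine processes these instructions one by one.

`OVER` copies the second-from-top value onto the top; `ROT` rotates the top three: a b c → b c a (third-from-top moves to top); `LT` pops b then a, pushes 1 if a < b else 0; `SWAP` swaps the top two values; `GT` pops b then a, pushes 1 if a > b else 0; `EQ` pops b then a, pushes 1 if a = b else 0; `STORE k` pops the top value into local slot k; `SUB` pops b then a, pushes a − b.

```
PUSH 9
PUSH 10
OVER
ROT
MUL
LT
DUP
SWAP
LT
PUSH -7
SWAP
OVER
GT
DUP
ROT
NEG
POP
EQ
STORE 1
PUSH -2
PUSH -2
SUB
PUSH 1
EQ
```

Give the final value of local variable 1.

1

PUSH 9  → [9]
PUSH 10 → [9, 10]
OVER    → [9, 10, 9]
ROT     → [10, 9, 9]
MUL     → [10, 81]
LT      → [1]
DUP     → [1, 1]
SWAP    → [1, 1]
LT      → [0]
PUSH -7 → [0, -7]
SWAP    → [-7, 0]
OVER    → [-7, 0, -7]
GT      → [-7, 1]
DUP     → [-7, 1, 1]
ROT     → [1, 1, -7]
NEG     → [1, 1, 7]
POP     → [1, 1]
EQ      → [1]
STORE 1 → []
PUSH -2 → [-2]
PUSH -2 → [-2, -2]
SUB     → [0]
PUSH 1  → [0, 1]
EQ      → [0]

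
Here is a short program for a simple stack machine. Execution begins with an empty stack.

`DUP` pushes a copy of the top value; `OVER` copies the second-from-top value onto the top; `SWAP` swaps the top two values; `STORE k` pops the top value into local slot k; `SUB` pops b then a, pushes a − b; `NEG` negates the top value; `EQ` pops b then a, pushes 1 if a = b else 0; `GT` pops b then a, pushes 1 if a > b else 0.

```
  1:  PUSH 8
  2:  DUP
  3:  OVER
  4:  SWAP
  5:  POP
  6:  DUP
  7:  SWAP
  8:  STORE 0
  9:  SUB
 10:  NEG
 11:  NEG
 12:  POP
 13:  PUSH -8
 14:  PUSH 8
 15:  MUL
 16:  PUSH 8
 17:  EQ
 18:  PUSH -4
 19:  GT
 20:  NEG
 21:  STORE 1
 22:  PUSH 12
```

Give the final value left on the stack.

PUSH 8  -> 8
DUP     -> 8 8
OVER    -> 8 8 8
SWAP    -> 8 8 8
POP     -> 8 8
DUP     -> 8 8 8
SWAP    -> 8 8 8
STORE 0 -> 8 8
SUB     -> 0
NEG     -> 0
NEG     -> 0
POP     -> (empty)
PUSH -8 -> -8
PUSH 8  -> -8 8
MUL     -> -64
PUSH 8  -> -64 8
EQ      -> 0
PUSH -4 -> 0 -4
GT      -> 1
NEG     -> -1
STORE 1 -> (empty)
PUSH 12 -> 12

12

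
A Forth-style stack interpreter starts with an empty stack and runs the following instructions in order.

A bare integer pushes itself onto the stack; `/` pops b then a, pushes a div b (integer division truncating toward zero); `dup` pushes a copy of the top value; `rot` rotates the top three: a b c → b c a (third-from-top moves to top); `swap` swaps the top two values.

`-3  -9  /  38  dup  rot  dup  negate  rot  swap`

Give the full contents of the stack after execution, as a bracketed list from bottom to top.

[38, 0, 38, 0]

-3     → [-3]
-9     → [-3, -9]
/      → [0]
38     → [0, 38]
dup    → [0, 38, 38]
rot    → [38, 38, 0]
dup    → [38, 38, 0, 0]
negate → [38, 38, 0, 0]
rot    → [38, 0, 0, 38]
swap   → [38, 0, 38, 0]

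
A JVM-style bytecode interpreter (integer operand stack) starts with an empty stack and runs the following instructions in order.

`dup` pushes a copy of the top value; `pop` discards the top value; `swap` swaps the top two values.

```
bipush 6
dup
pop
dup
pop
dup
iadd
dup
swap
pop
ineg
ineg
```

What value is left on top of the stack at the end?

bipush 6 -> [6]
dup      -> [6, 6]
pop      -> [6]
dup      -> [6, 6]
pop      -> [6]
dup      -> [6, 6]
iadd     -> [12]
dup      -> [12, 12]
swap     -> [12, 12]
pop      -> [12]
ineg     -> [-12]
ineg     -> [12]

12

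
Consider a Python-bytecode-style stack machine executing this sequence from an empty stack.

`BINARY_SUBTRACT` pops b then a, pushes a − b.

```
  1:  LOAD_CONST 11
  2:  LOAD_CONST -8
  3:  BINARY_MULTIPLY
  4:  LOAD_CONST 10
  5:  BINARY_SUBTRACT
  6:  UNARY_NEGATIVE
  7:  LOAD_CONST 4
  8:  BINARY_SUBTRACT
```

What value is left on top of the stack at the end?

94

LOAD_CONST 11   → 11
LOAD_CONST -8   → 11 -8
BINARY_MULTIPLY → -88
LOAD_CONST 10   → -88 10
BINARY_SUBTRACT → -98
UNARY_NEGATIVE  → 98
LOAD_CONST 4    → 98 4
BINARY_SUBTRACT → 94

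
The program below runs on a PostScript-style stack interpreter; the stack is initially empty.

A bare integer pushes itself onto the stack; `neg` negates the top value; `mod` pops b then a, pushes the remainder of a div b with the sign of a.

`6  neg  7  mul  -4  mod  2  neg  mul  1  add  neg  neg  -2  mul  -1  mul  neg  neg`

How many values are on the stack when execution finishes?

6   : 6
neg : -6
7   : -6 7
mul : -42
-4  : -42 -4
mod : -2
2   : -2 2
neg : -2 -2
mul : 4
1   : 4 1
add : 5
neg : -5
neg : 5
-2  : 5 -2
mul : -10
-1  : -10 -1
mul : 10
neg : -10
neg : 10

1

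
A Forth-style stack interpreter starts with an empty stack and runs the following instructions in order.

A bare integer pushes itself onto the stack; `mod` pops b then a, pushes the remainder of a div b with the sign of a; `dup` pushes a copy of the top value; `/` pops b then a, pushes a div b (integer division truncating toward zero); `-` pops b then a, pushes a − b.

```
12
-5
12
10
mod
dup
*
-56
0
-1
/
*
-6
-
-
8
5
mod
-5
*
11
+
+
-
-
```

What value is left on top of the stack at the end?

12  → [12]
-5  → [12, -5]
12  → [12, -5, 12]
10  → [12, -5, 12, 10]
mod → [12, -5, 2]
dup → [12, -5, 2, 2]
*   → [12, -5, 4]
-56 → [12, -5, 4, -56]
0   → [12, -5, 4, -56, 0]
-1  → [12, -5, 4, -56, 0, -1]
/   → [12, -5, 4, -56, 0]
*   → [12, -5, 4, 0]
-6  → [12, -5, 4, 0, -6]
-   → [12, -5, 4, 6]
-   → [12, -5, -2]
8   → [12, -5, -2, 8]
5   → [12, -5, -2, 8, 5]
mod → [12, -5, -2, 3]
-5  → [12, -5, -2, 3, -5]
*   → [12, -5, -2, -15]
11  → [12, -5, -2, -15, 11]
+   → [12, -5, -2, -4]
+   → [12, -5, -6]
-   → [12, 1]
-   → [11]

11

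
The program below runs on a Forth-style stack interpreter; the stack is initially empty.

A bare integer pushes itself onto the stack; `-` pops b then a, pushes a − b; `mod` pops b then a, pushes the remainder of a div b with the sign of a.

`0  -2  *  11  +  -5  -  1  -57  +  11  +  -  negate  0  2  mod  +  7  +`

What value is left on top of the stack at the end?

0      : 0
-2     : 0 -2
*      : 0
11     : 0 11
+      : 11
-5     : 11 -5
-      : 16
1      : 16 1
-57    : 16 1 -57
+      : 16 -56
11     : 16 -56 11
+      : 16 -45
-      : 61
negate : -61
0      : -61 0
2      : -61 0 2
mod    : -61 0
+      : -61
7      : -61 7
+      : -54

-54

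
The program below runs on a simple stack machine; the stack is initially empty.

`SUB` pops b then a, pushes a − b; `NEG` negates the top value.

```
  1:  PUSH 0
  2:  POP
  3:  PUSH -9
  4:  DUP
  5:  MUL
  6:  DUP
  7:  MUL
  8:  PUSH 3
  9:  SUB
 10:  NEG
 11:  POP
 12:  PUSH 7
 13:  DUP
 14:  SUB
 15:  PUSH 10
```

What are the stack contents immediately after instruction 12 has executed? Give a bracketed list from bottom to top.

[7]

PUSH 0   [0]
POP      []
PUSH -9  [-9]
DUP      [-9, -9]
MUL      [81]
DUP      [81, 81]
MUL      [6561]
PUSH 3   [6561, 3]
SUB      [6558]
NEG      [-6558]
POP      []
PUSH 7   [7]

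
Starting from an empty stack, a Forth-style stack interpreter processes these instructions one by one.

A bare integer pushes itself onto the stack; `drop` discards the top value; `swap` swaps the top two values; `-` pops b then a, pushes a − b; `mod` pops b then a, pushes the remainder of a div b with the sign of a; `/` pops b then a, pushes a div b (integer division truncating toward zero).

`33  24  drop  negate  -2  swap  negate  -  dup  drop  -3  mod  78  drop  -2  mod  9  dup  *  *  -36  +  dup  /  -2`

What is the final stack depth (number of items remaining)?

2

33      [33]
24      [33, 24]
drop    [33]
negate  [-33]
-2      [-33, -2]
swap    [-2, -33]
negate  [-2, 33]
-       [-35]
dup     [-35, -35]
drop    [-35]
-3      [-35, -3]
mod     [-2]
78      [-2, 78]
drop    [-2]
-2      [-2, -2]
mod     [0]
9       [0, 9]
dup     [0, 9, 9]
*       [0, 81]
*       [0]
-36     [0, -36]
+       [-36]
dup     [-36, -36]
/       [1]
-2      [1, -2]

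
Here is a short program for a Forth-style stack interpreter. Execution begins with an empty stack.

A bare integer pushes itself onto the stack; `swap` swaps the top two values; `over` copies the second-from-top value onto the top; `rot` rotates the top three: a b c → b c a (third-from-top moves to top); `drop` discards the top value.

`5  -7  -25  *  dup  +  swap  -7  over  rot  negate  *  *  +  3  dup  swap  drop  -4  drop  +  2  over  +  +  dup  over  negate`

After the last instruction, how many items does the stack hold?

5       5
-7      5 -7
-25     5 -7 -25
*       5 175
dup     5 175 175
+       5 350
swap    350 5
-7      350 5 -7
over    350 5 -7 5
rot     350 -7 5 5
negate  350 -7 5 -5
*       350 -7 -25
*       350 175
+       525
3       525 3
dup     525 3 3
swap    525 3 3
drop    525 3
-4      525 3 -4
drop    525 3
+       528
2       528 2
over    528 2 528
+       528 530
+       1058
dup     1058 1058
over    1058 1058 1058
negate  1058 1058 -1058

3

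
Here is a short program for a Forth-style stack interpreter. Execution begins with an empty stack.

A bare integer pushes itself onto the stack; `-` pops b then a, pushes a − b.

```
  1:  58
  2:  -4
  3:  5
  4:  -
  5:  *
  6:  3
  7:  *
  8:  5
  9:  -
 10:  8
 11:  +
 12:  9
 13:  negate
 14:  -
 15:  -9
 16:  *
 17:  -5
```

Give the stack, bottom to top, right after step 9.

[-1571]

58 -> 58
-4 -> 58 -4
5  -> 58 -4 5
-  -> 58 -9
*  -> -522
3  -> -522 3
*  -> -1566
5  -> -1566 5
-  -> -1571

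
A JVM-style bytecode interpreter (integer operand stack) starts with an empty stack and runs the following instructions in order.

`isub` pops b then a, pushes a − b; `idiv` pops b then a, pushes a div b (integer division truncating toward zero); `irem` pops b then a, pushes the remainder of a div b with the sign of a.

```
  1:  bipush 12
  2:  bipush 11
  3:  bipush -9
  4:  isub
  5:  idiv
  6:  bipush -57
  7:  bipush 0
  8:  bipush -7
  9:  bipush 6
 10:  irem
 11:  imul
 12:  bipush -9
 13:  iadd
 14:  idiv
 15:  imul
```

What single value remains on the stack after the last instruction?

bipush 12  → [12]
bipush 11  → [12, 11]
bipush -9  → [12, 11, -9]
isub       → [12, 20]
idiv       → [0]
bipush -57 → [0, -57]
bipush 0   → [0, -57, 0]
bipush -7  → [0, -57, 0, -7]
bipush 6   → [0, -57, 0, -7, 6]
irem       → [0, -57, 0, -1]
imul       → [0, -57, 0]
bipush -9  → [0, -57, 0, -9]
iadd       → [0, -57, -9]
idiv       → [0, 6]
imul       → [0]

0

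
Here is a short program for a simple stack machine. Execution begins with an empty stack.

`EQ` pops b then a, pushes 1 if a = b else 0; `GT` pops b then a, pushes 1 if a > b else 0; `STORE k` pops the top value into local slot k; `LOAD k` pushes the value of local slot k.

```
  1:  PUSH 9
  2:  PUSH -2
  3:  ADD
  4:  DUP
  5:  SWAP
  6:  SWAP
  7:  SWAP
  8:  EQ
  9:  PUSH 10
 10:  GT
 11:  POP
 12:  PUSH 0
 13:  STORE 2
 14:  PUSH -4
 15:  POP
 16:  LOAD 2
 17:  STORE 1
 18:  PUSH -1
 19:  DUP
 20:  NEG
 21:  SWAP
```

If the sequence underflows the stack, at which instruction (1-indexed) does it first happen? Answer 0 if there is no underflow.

PUSH 9  → 9
PUSH -2 → 9 -2
ADD     → 7
DUP     → 7 7
SWAP    → 7 7
SWAP    → 7 7
SWAP    → 7 7
EQ      → 1
PUSH 10 → 1 10
GT      → 0
POP     → (empty)
PUSH 0  → 0
STORE 2 → (empty)
PUSH -4 → -4
POP     → (empty)
LOAD 2  → 0
STORE 1 → (empty)
PUSH -1 → -1
DUP     → -1 -1
NEG     → -1 1
SWAP    → 1 -1

0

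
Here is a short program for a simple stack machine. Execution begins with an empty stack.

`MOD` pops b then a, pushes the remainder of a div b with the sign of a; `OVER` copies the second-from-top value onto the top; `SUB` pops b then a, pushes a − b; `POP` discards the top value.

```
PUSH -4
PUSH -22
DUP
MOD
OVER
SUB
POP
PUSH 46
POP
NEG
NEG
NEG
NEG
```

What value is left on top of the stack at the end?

PUSH -4  -> [-4]
PUSH -22 -> [-4, -22]
DUP      -> [-4, -22, -22]
MOD      -> [-4, 0]
OVER     -> [-4, 0, -4]
SUB      -> [-4, 4]
POP      -> [-4]
PUSH 46  -> [-4, 46]
POP      -> [-4]
NEG      -> [4]
NEG      -> [-4]
NEG      -> [4]
NEG      -> [-4]

-4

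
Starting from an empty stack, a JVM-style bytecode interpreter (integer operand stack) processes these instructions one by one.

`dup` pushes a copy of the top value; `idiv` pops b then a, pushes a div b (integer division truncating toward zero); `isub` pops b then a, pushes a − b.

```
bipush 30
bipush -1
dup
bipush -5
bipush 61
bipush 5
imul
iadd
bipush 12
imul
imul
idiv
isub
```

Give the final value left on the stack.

30

bipush 30 -> 30
bipush -1 -> 30 -1
dup       -> 30 -1 -1
bipush -5 -> 30 -1 -1 -5
bipush 61 -> 30 -1 -1 -5 61
bipush 5  -> 30 -1 -1 -5 61 5
imul      -> 30 -1 -1 -5 305
iadd      -> 30 -1 -1 300
bipush 12 -> 30 -1 -1 300 12
imul      -> 30 -1 -1 3600
imul      -> 30 -1 -3600
idiv      -> 30 0
isub      -> 30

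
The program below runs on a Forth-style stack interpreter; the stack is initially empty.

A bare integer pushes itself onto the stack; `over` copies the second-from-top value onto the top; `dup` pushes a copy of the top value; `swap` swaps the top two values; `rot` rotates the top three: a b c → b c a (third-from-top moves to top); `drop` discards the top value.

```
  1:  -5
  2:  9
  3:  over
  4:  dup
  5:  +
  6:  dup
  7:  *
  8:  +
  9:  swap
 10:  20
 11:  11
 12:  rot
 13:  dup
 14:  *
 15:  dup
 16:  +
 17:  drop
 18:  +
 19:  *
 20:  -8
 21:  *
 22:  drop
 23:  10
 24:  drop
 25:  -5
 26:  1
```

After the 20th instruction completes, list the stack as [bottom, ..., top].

-5    [-5]
9     [-5, 9]
over  [-5, 9, -5]
dup   [-5, 9, -5, -5]
+     [-5, 9, -10]
dup   [-5, 9, -10, -10]
*     [-5, 9, 100]
+     [-5, 109]
swap  [109, -5]
20    [109, -5, 20]
11    [109, -5, 20, 11]
rot   [109, 20, 11, -5]
dup   [109, 20, 11, -5, -5]
*     [109, 20, 11, 25]
dup   [109, 20, 11, 25, 25]
+     [109, 20, 11, 50]
drop  [109, 20, 11]
+     [109, 31]
*     [3379]
-8    [3379, -8]

[3379, -8]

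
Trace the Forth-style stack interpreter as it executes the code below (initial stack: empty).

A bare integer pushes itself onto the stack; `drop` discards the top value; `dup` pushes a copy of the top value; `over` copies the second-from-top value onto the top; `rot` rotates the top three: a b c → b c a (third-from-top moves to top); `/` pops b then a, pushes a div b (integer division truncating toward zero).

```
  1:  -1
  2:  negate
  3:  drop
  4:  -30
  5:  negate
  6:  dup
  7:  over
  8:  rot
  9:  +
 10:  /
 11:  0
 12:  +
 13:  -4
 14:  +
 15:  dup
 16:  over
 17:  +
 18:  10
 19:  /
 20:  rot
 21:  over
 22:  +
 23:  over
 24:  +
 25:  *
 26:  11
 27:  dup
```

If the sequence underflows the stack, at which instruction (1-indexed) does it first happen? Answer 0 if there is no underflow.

20

-1      -1
negate  1
drop    (empty)
-30     -30
negate  30
dup     30 30
over    30 30 30
rot     30 30 30
+       30 60
/       0
0       0 0
+       0
-4      0 -4
+       -4
dup     -4 -4
over    -4 -4 -4
+       -4 -8
10      -4 -8 10
/       -4 0
rot  — needs 3 operands, stack has 2 → underflow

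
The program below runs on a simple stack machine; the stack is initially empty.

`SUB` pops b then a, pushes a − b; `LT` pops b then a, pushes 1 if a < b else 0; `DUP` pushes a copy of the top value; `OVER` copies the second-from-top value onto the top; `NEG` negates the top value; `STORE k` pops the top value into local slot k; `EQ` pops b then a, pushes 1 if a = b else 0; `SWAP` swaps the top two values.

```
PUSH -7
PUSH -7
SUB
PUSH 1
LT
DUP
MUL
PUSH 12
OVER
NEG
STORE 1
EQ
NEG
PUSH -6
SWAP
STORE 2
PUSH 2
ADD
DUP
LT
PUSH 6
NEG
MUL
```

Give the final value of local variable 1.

-1

PUSH -7 : -7
PUSH -7 : -7 -7
SUB     : 0
PUSH 1  : 0 1
LT      : 1
DUP     : 1 1
MUL     : 1
PUSH 12 : 1 12
OVER    : 1 12 1
NEG     : 1 12 -1
STORE 1 : 1 12
EQ      : 0
NEG     : 0
PUSH -6 : 0 -6
SWAP    : -6 0
STORE 2 : -6
PUSH 2  : -6 2
ADD     : -4
DUP     : -4 -4
LT      : 0
PUSH 6  : 0 6
NEG     : 0 -6
MUL     : 0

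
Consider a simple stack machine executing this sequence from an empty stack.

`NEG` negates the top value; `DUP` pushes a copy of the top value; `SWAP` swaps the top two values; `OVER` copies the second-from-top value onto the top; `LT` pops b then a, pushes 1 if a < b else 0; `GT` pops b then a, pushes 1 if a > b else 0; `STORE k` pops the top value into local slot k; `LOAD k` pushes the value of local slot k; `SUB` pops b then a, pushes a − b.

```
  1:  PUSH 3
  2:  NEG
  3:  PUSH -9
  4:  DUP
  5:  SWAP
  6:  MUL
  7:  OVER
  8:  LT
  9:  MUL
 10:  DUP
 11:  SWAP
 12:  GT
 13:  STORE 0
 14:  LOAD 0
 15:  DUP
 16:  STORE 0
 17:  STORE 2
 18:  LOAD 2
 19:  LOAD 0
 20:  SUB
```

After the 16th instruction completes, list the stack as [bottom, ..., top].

PUSH 3  -> [3]
NEG     -> [-3]
PUSH -9 -> [-3, -9]
DUP     -> [-3, -9, -9]
SWAP    -> [-3, -9, -9]
MUL     -> [-3, 81]
OVER    -> [-3, 81, -3]
LT      -> [-3, 0]
MUL     -> [0]
DUP     -> [0, 0]
SWAP    -> [0, 0]
GT      -> [0]
STORE 0 -> []
LOAD 0  -> [0]
DUP     -> [0, 0]
STORE 0 -> [0]

[0]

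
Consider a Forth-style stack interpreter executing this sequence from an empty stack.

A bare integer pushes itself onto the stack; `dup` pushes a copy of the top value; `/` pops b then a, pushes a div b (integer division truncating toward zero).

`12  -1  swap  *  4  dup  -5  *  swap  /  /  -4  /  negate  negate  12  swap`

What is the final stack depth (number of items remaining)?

2

12     → 12
-1     → 12 -1
swap   → -1 12
*      → -12
4      → -12 4
dup    → -12 4 4
-5     → -12 4 4 -5
*      → -12 4 -20
swap   → -12 -20 4
/      → -12 -5
/      → 2
-4     → 2 -4
/      → 0
negate → 0
negate → 0
12     → 0 12
swap   → 12 0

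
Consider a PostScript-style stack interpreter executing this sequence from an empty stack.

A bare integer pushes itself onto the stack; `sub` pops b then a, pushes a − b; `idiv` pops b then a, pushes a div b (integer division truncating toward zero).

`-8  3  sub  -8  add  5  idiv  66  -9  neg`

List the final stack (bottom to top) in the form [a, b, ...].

[-3, 66, 9]

-8    [-8]
3     [-8, 3]
sub   [-11]
-8    [-11, -8]
add   [-19]
5     [-19, 5]
idiv  [-3]
66    [-3, 66]
-9    [-3, 66, -9]
neg   [-3, 66, 9]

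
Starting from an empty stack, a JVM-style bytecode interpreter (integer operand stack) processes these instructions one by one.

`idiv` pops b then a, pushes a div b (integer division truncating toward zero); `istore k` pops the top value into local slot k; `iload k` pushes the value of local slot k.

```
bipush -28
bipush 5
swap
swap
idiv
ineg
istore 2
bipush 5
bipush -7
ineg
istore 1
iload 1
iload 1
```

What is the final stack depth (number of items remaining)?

3

bipush -28 : -28
bipush 5   : -28 5
swap       : 5 -28
swap       : -28 5
idiv       : -5
ineg       : 5
istore 2   : (empty)
bipush 5   : 5
bipush -7  : 5 -7
ineg       : 5 7
istore 1   : 5
iload 1    : 5 7
iload 1    : 5 7 7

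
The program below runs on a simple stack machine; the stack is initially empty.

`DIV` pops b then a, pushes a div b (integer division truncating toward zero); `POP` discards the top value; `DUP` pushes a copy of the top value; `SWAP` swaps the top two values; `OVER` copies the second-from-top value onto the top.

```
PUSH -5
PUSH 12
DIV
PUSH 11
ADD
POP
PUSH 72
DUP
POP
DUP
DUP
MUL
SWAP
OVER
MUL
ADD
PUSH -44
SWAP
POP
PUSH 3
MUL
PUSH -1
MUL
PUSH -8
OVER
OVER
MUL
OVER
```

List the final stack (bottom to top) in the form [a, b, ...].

PUSH -5  -> -5
PUSH 12  -> -5 12
DIV      -> 0
PUSH 11  -> 0 11
ADD      -> 11
POP      -> (empty)
PUSH 72  -> 72
DUP      -> 72 72
POP      -> 72
DUP      -> 72 72
DUP      -> 72 72 72
MUL      -> 72 5184
SWAP     -> 5184 72
OVER     -> 5184 72 5184
MUL      -> 5184 373248
ADD      -> 378432
PUSH -44 -> 378432 -44
SWAP     -> -44 378432
POP      -> -44
PUSH 3   -> -44 3
MUL      -> -132
PUSH -1  -> -132 -1
MUL      -> 132
PUSH -8  -> 132 -8
OVER     -> 132 -8 132
OVER     -> 132 -8 132 -8
MUL      -> 132 -8 -1056
OVER     -> 132 -8 -1056 -8

[132, -8, -1056, -8]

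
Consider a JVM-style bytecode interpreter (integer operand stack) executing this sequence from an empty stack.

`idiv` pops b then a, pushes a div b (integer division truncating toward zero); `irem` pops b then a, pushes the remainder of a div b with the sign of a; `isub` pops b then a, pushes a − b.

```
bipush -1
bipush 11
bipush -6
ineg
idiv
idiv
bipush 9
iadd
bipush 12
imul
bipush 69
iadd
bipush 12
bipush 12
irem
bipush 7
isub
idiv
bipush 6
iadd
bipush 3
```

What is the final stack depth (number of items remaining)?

2

bipush -1 → -1
bipush 11 → -1 11
bipush -6 → -1 11 -6
ineg      → -1 11 6
idiv      → -1 1
idiv      → -1
bipush 9  → -1 9
iadd      → 8
bipush 12 → 8 12
imul      → 96
bipush 69 → 96 69
iadd      → 165
bipush 12 → 165 12
bipush 12 → 165 12 12
irem      → 165 0
bipush 7  → 165 0 7
isub      → 165 -7
idiv      → -23
bipush 6  → -23 6
iadd      → -17
bipush 3  → -17 3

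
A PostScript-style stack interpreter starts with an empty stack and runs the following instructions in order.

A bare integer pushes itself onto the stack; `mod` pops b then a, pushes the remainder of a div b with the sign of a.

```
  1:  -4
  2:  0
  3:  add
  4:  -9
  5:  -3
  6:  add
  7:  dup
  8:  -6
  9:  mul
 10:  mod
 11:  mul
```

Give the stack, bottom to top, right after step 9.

[-4, -12, 72]

-4  → [-4]
0   → [-4, 0]
add → [-4]
-9  → [-4, -9]
-3  → [-4, -9, -3]
add → [-4, -12]
dup → [-4, -12, -12]
-6  → [-4, -12, -12, -6]
mul → [-4, -12, 72]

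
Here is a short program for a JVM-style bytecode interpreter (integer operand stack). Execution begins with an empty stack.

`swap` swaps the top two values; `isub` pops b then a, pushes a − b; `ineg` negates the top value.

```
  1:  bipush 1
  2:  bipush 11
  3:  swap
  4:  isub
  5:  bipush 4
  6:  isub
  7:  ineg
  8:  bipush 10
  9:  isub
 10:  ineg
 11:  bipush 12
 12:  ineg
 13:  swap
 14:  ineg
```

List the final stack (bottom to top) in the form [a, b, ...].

[-12, -16]

bipush 1  : 1
bipush 11 : 1 11
swap      : 11 1
isub      : 10
bipush 4  : 10 4
isub      : 6
ineg      : -6
bipush 10 : -6 10
isub      : -16
ineg      : 16
bipush 12 : 16 12
ineg      : 16 -12
swap      : -12 16
ineg      : -12 -16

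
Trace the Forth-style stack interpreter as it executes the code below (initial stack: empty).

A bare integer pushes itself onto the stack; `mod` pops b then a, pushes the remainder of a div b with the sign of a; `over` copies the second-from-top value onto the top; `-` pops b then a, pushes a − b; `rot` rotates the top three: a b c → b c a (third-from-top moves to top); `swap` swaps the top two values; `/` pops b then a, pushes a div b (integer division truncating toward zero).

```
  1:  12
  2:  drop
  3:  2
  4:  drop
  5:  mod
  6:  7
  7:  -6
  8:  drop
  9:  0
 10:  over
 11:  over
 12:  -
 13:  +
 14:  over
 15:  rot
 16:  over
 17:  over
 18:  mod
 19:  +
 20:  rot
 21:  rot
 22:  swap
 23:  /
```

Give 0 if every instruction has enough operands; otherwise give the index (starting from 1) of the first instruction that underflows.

12    12
drop  (empty)
2     2
drop  (empty)
mod  — needs 2 operands, stack has 0 → underflow

5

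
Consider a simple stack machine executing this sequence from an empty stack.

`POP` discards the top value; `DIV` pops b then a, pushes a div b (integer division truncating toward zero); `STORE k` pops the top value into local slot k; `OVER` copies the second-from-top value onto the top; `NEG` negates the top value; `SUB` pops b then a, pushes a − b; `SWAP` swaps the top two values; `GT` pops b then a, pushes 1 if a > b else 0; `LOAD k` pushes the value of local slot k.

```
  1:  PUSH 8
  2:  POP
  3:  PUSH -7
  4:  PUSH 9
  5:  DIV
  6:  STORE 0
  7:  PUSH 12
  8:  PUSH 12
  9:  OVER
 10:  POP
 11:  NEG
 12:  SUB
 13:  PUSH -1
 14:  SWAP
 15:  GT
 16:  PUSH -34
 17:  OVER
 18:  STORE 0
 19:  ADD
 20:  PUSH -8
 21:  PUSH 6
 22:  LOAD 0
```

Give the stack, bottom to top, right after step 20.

[-34, -8]

PUSH 8   -> [8]
POP      -> []
PUSH -7  -> [-7]
PUSH 9   -> [-7, 9]
DIV      -> [0]
STORE 0  -> []
PUSH 12  -> [12]
PUSH 12  -> [12, 12]
OVER     -> [12, 12, 12]
POP      -> [12, 12]
NEG      -> [12, -12]
SUB      -> [24]
PUSH -1  -> [24, -1]
SWAP     -> [-1, 24]
GT       -> [0]
PUSH -34 -> [0, -34]
OVER     -> [0, -34, 0]
STORE 0  -> [0, -34]
ADD      -> [-34]
PUSH -8  -> [-34, -8]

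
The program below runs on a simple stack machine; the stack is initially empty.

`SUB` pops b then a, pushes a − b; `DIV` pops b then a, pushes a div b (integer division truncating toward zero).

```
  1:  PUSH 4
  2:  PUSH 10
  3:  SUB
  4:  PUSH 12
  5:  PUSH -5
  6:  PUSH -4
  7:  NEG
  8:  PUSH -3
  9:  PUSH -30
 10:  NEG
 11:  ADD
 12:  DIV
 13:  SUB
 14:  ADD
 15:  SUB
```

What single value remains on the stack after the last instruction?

PUSH 4   → [4]
PUSH 10  → [4, 10]
SUB      → [-6]
PUSH 12  → [-6, 12]
PUSH -5  → [-6, 12, -5]
PUSH -4  → [-6, 12, -5, -4]
NEG      → [-6, 12, -5, 4]
PUSH -3  → [-6, 12, -5, 4, -3]
PUSH -30 → [-6, 12, -5, 4, -3, -30]
NEG      → [-6, 12, -5, 4, -3, 30]
ADD      → [-6, 12, -5, 4, 27]
DIV      → [-6, 12, -5, 0]
SUB      → [-6, 12, -5]
ADD      → [-6, 7]
SUB      → [-13]

-13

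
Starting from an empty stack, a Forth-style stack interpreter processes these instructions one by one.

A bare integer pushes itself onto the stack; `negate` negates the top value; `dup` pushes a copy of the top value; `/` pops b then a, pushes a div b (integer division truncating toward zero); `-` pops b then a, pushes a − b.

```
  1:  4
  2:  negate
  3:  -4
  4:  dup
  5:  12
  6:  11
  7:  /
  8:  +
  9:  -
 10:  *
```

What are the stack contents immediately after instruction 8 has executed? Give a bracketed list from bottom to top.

[-4, -4, -3]

4      -> [4]
negate -> [-4]
-4     -> [-4, -4]
dup    -> [-4, -4, -4]
12     -> [-4, -4, -4, 12]
11     -> [-4, -4, -4, 12, 11]
/      -> [-4, -4, -4, 1]
+      -> [-4, -4, -3]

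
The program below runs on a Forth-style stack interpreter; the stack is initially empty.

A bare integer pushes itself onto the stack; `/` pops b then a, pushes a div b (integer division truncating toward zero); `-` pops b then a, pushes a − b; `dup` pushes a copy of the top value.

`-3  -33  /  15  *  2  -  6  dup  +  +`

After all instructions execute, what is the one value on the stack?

10

-3  : -3
-33 : -3 -33
/   : 0
15  : 0 15
*   : 0
2   : 0 2
-   : -2
6   : -2 6
dup : -2 6 6
+   : -2 12
+   : 10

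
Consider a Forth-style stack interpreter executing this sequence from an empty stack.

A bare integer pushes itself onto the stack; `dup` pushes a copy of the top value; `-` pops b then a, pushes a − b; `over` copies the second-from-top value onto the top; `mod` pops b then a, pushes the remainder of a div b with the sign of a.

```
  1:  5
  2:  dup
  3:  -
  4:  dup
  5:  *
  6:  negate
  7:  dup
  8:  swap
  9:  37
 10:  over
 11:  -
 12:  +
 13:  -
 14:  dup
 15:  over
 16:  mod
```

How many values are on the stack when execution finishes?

5      -> [5]
dup    -> [5, 5]
-      -> [0]
dup    -> [0, 0]
*      -> [0]
negate -> [0]
dup    -> [0, 0]
swap   -> [0, 0]
37     -> [0, 0, 37]
over   -> [0, 0, 37, 0]
-      -> [0, 0, 37]
+      -> [0, 37]
-      -> [-37]
dup    -> [-37, -37]
over   -> [-37, -37, -37]
mod    -> [-37, 0]

2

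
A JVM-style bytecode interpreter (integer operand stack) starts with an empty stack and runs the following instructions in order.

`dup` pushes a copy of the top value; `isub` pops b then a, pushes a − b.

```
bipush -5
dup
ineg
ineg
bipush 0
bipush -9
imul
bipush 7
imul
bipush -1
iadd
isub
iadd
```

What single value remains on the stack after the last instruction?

bipush -5 → -5
dup       → -5 -5
ineg      → -5 5
ineg      → -5 -5
bipush 0  → -5 -5 0
bipush -9 → -5 -5 0 -9
imul      → -5 -5 0
bipush 7  → -5 -5 0 7
imul      → -5 -5 0
bipush -1 → -5 -5 0 -1
iadd      → -5 -5 -1
isub      → -5 -4
iadd      → -9

-9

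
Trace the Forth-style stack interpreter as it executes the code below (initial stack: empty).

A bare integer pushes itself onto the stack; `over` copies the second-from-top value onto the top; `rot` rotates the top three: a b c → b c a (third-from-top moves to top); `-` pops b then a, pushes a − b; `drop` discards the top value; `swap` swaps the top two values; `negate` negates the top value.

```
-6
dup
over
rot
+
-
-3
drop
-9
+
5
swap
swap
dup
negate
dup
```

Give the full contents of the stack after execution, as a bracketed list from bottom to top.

-6      -6
dup     -6 -6
over    -6 -6 -6
rot     -6 -6 -6
+       -6 -12
-       6
-3      6 -3
drop    6
-9      6 -9
+       -3
5       -3 5
swap    5 -3
swap    -3 5
dup     -3 5 5
negate  -3 5 -5
dup     -3 5 -5 -5

[-3, 5, -5, -5]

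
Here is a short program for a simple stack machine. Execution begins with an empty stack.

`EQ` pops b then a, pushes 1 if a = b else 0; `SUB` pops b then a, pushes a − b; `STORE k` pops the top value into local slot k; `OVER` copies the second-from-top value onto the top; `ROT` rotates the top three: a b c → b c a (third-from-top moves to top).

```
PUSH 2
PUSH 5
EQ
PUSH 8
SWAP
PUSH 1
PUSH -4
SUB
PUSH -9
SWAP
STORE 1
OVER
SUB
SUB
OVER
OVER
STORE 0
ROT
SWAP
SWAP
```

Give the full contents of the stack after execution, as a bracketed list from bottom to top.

[9, 8, 8]

PUSH 2   2
PUSH 5   2 5
EQ       0
PUSH 8   0 8
SWAP     8 0
PUSH 1   8 0 1
PUSH -4  8 0 1 -4
SUB      8 0 5
PUSH -9  8 0 5 -9
SWAP     8 0 -9 5
STORE 1  8 0 -9
OVER     8 0 -9 0
SUB      8 0 -9
SUB      8 9
OVER     8 9 8
OVER     8 9 8 9
STORE 0  8 9 8
ROT      9 8 8
SWAP     9 8 8
SWAP     9 8 8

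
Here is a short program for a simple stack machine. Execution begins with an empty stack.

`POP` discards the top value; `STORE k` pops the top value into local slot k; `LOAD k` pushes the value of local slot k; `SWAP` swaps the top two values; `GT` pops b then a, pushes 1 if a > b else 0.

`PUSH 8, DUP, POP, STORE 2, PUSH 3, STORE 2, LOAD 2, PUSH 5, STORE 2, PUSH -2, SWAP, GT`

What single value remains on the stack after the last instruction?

0

PUSH 8  -> [8]
DUP     -> [8, 8]
POP     -> [8]
STORE 2 -> []
PUSH 3  -> [3]
STORE 2 -> []
LOAD 2  -> [3]
PUSH 5  -> [3, 5]
STORE 2 -> [3]
PUSH -2 -> [3, -2]
SWAP    -> [-2, 3]
GT      -> [0]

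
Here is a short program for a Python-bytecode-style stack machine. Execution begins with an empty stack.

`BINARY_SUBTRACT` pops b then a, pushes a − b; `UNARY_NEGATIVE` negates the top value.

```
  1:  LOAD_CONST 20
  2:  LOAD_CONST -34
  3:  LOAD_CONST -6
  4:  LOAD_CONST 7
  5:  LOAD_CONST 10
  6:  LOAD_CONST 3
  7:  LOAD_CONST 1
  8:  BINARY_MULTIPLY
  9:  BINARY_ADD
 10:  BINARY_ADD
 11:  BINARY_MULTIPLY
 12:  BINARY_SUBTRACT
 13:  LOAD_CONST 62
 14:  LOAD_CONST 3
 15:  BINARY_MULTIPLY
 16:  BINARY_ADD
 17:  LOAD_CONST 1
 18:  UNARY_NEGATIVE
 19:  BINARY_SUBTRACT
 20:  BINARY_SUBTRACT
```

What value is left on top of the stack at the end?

-253

LOAD_CONST 20   -> 20
LOAD_CONST -34  -> 20 -34
LOAD_CONST -6   -> 20 -34 -6
LOAD_CONST 7    -> 20 -34 -6 7
LOAD_CONST 10   -> 20 -34 -6 7 10
LOAD_CONST 3    -> 20 -34 -6 7 10 3
LOAD_CONST 1    -> 20 -34 -6 7 10 3 1
BINARY_MULTIPLY -> 20 -34 -6 7 10 3
BINARY_ADD      -> 20 -34 -6 7 13
BINARY_ADD      -> 20 -34 -6 20
BINARY_MULTIPLY -> 20 -34 -120
BINARY_SUBTRACT -> 20 86
LOAD_CONST 62   -> 20 86 62
LOAD_CONST 3    -> 20 86 62 3
BINARY_MULTIPLY -> 20 86 186
BINARY_ADD      -> 20 272
LOAD_CONST 1    -> 20 272 1
UNARY_NEGATIVE  -> 20 272 -1
BINARY_SUBTRACT -> 20 273
BINARY_SUBTRACT -> -253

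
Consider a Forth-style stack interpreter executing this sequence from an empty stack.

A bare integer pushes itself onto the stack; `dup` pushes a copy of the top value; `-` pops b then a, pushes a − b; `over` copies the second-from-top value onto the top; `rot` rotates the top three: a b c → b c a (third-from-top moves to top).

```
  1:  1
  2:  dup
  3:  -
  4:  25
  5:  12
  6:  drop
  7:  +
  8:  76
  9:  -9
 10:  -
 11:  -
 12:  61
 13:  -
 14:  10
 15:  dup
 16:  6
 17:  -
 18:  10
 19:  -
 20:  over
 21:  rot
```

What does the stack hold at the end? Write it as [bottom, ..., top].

[-121, -6, 10, 10]

1     1
dup   1 1
-     0
25    0 25
12    0 25 12
drop  0 25
+     25
76    25 76
-9    25 76 -9
-     25 85
-     -60
61    -60 61
-     -121
10    -121 10
dup   -121 10 10
6     -121 10 10 6
-     -121 10 4
10    -121 10 4 10
-     -121 10 -6
over  -121 10 -6 10
rot   -121 -6 10 10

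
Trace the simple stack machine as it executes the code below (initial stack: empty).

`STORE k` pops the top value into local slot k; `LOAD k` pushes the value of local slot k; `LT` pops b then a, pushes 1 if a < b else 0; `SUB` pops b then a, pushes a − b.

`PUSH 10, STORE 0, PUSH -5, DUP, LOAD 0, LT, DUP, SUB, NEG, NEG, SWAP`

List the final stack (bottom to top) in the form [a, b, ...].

PUSH 10 -> [10]
STORE 0 -> []
PUSH -5 -> [-5]
DUP     -> [-5, -5]
LOAD 0  -> [-5, -5, 10]
LT      -> [-5, 1]
DUP     -> [-5, 1, 1]
SUB     -> [-5, 0]
NEG     -> [-5, 0]
NEG     -> [-5, 0]
SWAP    -> [0, -5]

[0, -5]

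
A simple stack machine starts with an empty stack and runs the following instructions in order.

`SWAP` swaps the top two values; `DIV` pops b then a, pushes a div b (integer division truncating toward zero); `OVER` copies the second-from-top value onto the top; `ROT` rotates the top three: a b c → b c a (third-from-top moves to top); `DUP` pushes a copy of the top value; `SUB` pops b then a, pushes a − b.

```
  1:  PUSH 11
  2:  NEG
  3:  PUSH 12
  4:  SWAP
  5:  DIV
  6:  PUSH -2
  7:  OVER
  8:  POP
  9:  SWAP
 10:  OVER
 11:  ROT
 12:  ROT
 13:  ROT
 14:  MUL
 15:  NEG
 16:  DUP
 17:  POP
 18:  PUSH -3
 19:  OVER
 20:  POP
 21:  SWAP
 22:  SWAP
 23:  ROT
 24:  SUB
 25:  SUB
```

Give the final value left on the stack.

PUSH 11 → 11
NEG     → -11
PUSH 12 → -11 12
SWAP    → 12 -11
DIV     → -1
PUSH -2 → -1 -2
OVER    → -1 -2 -1
POP     → -1 -2
SWAP    → -2 -1
OVER    → -2 -1 -2
ROT     → -1 -2 -2
ROT     → -2 -2 -1
ROT     → -2 -1 -2
MUL     → -2 2
NEG     → -2 -2
DUP     → -2 -2 -2
POP     → -2 -2
PUSH -3 → -2 -2 -3
OVER    → -2 -2 -3 -2
POP     → -2 -2 -3
SWAP    → -2 -3 -2
SWAP    → -2 -2 -3
ROT     → -2 -3 -2
SUB     → -2 -1
SUB     → -1

-1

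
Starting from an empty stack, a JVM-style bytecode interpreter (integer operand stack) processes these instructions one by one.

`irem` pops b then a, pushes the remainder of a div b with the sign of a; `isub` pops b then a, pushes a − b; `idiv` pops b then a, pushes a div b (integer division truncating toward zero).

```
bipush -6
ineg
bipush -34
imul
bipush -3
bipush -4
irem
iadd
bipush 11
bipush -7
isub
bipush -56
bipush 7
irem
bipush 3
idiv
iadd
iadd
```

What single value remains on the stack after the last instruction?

-189

bipush -6  → [-6]
ineg       → [6]
bipush -34 → [6, -34]
imul       → [-204]
bipush -3  → [-204, -3]
bipush -4  → [-204, -3, -4]
irem       → [-204, -3]
iadd       → [-207]
bipush 11  → [-207, 11]
bipush -7  → [-207, 11, -7]
isub       → [-207, 18]
bipush -56 → [-207, 18, -56]
bipush 7   → [-207, 18, -56, 7]
irem       → [-207, 18, 0]
bipush 3   → [-207, 18, 0, 3]
idiv       → [-207, 18, 0]
iadd       → [-207, 18]
iadd       → [-189]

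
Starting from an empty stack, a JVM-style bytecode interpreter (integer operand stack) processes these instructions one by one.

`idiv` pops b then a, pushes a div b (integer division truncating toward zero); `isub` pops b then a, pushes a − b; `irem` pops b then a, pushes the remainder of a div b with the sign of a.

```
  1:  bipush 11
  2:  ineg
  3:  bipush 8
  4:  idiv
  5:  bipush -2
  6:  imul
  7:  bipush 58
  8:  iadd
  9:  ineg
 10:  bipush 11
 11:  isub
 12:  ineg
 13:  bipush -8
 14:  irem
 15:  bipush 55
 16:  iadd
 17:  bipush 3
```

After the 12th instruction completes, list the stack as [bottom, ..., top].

[71]

bipush 11 -> 11
ineg      -> -11
bipush 8  -> -11 8
idiv      -> -1
bipush -2 -> -1 -2
imul      -> 2
bipush 58 -> 2 58
iadd      -> 60
ineg      -> -60
bipush 11 -> -60 11
isub      -> -71
ineg      -> 71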